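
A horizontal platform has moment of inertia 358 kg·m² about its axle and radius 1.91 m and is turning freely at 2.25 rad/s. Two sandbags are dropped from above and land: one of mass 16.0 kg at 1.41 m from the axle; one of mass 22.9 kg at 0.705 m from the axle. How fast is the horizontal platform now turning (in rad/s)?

ω_f ≈ 2.01 rad/s

The added mass arrives with no angular momentum about the axle, and any external torque about the axle is negligible, so the system's angular momentum is conserved.
Added inertia Σmr² = (16.0)(1.41)² + (22.9)(0.705)² = 43.19 kg·m²; I_f = 358.0 + 43.19 = 401.2 kg·m².
ω_f = I_p ω_i / I_f = (358.0)(2.25) / 401.2 = 2.008 rad/s.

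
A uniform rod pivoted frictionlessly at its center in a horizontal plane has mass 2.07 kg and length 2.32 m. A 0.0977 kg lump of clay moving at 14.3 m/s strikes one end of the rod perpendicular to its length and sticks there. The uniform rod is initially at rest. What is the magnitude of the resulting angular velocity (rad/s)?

The axle reaction passes through the pivot and exerts no torque about it; angular momentum about the pivot is conserved through the impact.
I_p = (1/12)(2.07)(2.32)² = 0.9285 kg·m². Taking the sense of the lump of clay's angular momentum as positive, L_{lump} = m v R = (0.0977)(14.3)(2.32/2) = 1.621 kg·m²/s.
L_i = 0 + 1.621 = 1.621 kg·m²/s.
After sticking, I_f = I_p + m R² = 0.9285 + (0.0977)(2.32/2)² = 1.060 kg·m².
ω_f = L_i / I_f = 1.621 / 1.060 = 1.529 rad/s.

|ω_f| ≈ 1.53 rad/s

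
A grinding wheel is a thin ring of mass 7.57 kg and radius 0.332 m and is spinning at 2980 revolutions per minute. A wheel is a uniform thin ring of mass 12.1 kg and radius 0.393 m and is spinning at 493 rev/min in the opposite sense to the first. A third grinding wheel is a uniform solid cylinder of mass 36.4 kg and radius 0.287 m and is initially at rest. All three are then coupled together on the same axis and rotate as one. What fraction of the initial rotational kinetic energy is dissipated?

fraction ≈ 0.926

The coupling torques are internal; angular momentum about the shared axis is conserved.
Moments of inertia: I_A = (7.57)(0.332)² = 0.8344 kg·m²; I_B = (12.1)(0.393)² = 1.869 kg·m²; I_C = ½(36.4)(0.287)² = 1.499 kg·m².
Taking A's sense as positive: L = (0.8344)(2980) − (1.869)(493) = 1565 kg·m²·rpm.
Combined I = 0.8344 + 1.869 + 1.499 = 4.202 kg·m².
ω_f = L / I = 1565 / 4.202 = 372.5 rpm.
KE_i = ½ΣIω² = 43120 J; KE_f = ½(4.202)(39.00)² = 3196 J.
Fraction dissipated = (KE_i − KE_f)/KE_i = 0.9259.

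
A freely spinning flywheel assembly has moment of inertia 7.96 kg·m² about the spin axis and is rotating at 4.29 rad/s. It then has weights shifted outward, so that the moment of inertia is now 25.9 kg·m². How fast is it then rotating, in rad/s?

ω₂ ≈ 1.32 rad/s

With no external torque about the axis, L is conserved: I₁ω₁ = I₂ω₂.
ω₂ = I₁ω₁ / I₂ = (7.960)(4.29 rad/s) / (25.90) = 1.318 rad/s.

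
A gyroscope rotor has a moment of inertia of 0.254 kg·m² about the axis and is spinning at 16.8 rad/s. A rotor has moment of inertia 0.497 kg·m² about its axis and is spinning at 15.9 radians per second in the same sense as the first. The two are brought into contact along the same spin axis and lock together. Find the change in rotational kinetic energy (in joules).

ΔKE ≈ -0.0681 J

The coupling torques are internal; angular momentum about the shared axis is conserved.
Taking A's sense as positive: L = (0.2540)(16.8) + (0.4970)(15.9) = 12.17 kg·m²·rad/s.
Combined I = 0.2540 + 0.4970 = 0.7510 kg·m².
ω_f = L / I = 12.17 / 0.7510 = 16.20 rad/s.
KE_i = ½ΣIω² = 98.67 J; KE_f = ½(0.7510)(16.20)² = 98.60 J.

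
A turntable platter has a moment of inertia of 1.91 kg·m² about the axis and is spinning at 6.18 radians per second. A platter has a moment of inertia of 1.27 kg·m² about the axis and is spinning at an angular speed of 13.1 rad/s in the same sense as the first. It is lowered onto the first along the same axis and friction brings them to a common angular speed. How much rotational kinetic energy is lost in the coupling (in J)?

No external torque acts about the common axis, so total angular momentum is conserved.
Taking A's sense as positive: L = (1.910)(6.18) + (1.270)(13.1) = 28.44 kg·m²·rad/s.
Combined I = 1.910 + 1.270 = 3.180 kg·m².
ω_f = L / I = 28.44 / 3.180 = 8.944 rad/s.
KE_i = ½ΣIω² = 145.4 J; KE_f = ½(3.180)(8.944)² = 127.2 J.

ΔKE lost ≈ 18.3 J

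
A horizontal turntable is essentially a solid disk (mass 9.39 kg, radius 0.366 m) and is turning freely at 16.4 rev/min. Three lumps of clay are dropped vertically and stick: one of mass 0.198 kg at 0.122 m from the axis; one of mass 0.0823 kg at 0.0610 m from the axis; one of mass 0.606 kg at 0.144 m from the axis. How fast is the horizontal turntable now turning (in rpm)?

ω_f ≈ 16.0 rpm

The added mass arrives with no angular momentum about the axis, and any external torque about the axis is negligible, so the system's angular momentum is conserved.
I_p = ½(9.39)(0.366)² = 0.6289 kg·m².
Added inertia Σmr² = (0.198)(0.122)² + (0.0823)(0.0610)² + (0.606)(0.144)² = 0.01582 kg·m²; I_f = 0.6289 + 0.01582 = 0.6447 kg·m².
ω_f = I_p ω_i / I_f = (0.6289)(16.4) / 0.6447 = 16.00 rpm.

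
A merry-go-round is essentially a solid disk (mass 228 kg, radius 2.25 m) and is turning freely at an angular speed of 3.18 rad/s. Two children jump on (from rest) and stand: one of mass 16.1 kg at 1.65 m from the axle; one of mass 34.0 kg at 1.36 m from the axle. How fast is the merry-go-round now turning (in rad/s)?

No external torque acts about the axle; L_before = L_after.
I_p = ½(228)(2.25)² = 577.1 kg·m².
Added inertia Σmr² = (16.1)(1.65)² + (34.0)(1.36)² = 106.7 kg·m²; I_f = 577.1 + 106.7 = 683.8 kg·m².
ω_f = I_p ω_i / I_f = (577.1)(3.18) / 683.8 = 2.684 rad/s.

ω_f ≈ 2.68 rad/s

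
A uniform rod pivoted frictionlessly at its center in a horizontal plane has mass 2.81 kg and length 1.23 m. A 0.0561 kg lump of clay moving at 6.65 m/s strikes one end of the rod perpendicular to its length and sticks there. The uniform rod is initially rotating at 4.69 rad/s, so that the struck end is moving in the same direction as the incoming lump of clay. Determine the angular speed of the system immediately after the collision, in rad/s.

About the pivot the impulsive forces during the collision are internal, so angular momentum about that axis is conserved.
I_p = (1/12)(2.81)(1.23)² = 0.3543 kg·m². Taking the sense of the lump of clay's angular momentum as positive, L_{lump} = m v R = (0.0561)(6.65)(1.23/2) = 0.2294 kg·m²/s.
L_i = +I_p ω_p + m v R = +(0.3543)(4.69) + 0.2294 = 1.891 kg·m²/s.
After sticking, I_f = I_p + m R² = 0.3543 + (0.0561)(1.23/2)² = 0.3755 kg·m².
ω_f = L_i / I_f = 1.891 / 0.3755 = 5.036 rad/s.

|ω_f| ≈ 5.04 rad/s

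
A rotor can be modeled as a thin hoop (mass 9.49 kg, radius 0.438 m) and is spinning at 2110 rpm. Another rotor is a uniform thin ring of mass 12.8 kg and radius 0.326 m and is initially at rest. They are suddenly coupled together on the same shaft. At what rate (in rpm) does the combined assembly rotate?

|ω_f| ≈ 1210 rpm

The coupling torques are internal; angular momentum about the shared axis is conserved.
Moments of inertia: I_A = (9.49)(0.438)² = 1.821 kg·m²; I_B = (12.8)(0.326)² = 1.360 kg·m².
Taking A's sense as positive: L = (1.821)(2110) = 3841 kg·m²·rpm.
Combined I = 1.821 + 1.360 = 3.181 kg·m².
ω_f = L / I = 3841 / 3.181 = 1208 rpm.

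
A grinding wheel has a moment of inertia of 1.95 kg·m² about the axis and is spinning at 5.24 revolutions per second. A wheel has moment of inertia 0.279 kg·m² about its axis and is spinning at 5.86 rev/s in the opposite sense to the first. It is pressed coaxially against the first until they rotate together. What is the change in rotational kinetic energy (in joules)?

No external torque acts about the common axis, so total angular momentum is conserved.
Taking A's sense as positive: L = (1.950)(5.24) − (0.2790)(5.86) = 8.583 kg·m²·rev/s.
Combined I = 1.950 + 0.2790 = 2.229 kg·m².
ω_f = L / I = 8.583 / 2.229 = 3.851 rev/s.
KE_i = ½ΣIω² = 1246 J; KE_f = ½(2.229)(24.19)² = 652.4 J.

ΔKE ≈ -594 J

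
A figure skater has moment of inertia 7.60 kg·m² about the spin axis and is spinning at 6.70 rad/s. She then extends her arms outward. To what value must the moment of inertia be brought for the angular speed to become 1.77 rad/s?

I₂ ≈ 28.8 kg·m²

Angular momentum about the spin axis is conserved since the torque about it is zero.
I₂ = I₁ω₁ / ω₂ = (7.60)(6.70) / (1.77) = 28.77 kg·m².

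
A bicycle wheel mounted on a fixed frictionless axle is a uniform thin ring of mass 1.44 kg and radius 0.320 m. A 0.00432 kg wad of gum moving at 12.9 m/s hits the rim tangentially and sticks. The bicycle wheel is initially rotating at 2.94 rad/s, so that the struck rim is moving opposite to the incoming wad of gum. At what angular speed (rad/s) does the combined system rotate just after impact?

|ω_f| ≈ 2.81 rad/s

The axle reaction passes through the axle and exerts no torque about it; angular momentum about the axle is conserved through the impact.
I_p = (1.44)(0.320)² = 0.1475 kg·m². Taking the sense of the wad of gum's angular momentum as positive, L_{wad} = m v R = (0.00432)(12.9)(0.320) = 0.01783 kg·m²/s.
L_i = −I_p ω_p + m v R = −(0.1475)(2.94) + 0.01783 = -0.4157 kg·m²/s.
After sticking, I_f = I_p + m R² = 0.1475 + (0.00432)(0.320)² = 0.1479 kg·m².
ω_f = L_i / I_f = -0.4157 / 0.1479 = -2.811 rad/s.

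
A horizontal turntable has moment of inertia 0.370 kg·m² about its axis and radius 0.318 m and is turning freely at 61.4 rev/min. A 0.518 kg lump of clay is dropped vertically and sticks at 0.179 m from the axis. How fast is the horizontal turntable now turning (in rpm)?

No external torque acts about the axis; L_before = L_after.
Added inertia Σmr² = (0.518)(0.179)² = 0.01660 kg·m²; I_f = 0.3700 + 0.01660 = 0.3866 kg·m².
ω_f = I_p ω_i / I_f = (0.3700)(61.4) / 0.3866 = 58.76 rpm.

ω_f ≈ 58.8 rpm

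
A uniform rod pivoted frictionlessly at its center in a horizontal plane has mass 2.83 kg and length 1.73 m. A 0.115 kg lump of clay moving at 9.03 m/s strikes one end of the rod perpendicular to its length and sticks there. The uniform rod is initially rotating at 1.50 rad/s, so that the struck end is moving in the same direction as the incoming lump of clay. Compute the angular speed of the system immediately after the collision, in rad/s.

The axle reaction passes through the pivot and exerts no torque about it; angular momentum about the pivot is conserved through the impact.
I_p = (1/12)(2.83)(1.73)² = 0.7058 kg·m². Taking the sense of the lump of clay's angular momentum as positive, L_{lump} = m v R = (0.115)(9.03)(1.73/2) = 0.8983 kg·m²/s.
L_i = +I_p ω_p + m v R = +(0.7058)(1.50) + 0.8983 = 1.957 kg·m²/s.
After sticking, I_f = I_p + m R² = 0.7058 + (0.115)(1.73/2)² = 0.7919 kg·m².
ω_f = L_i / I_f = 1.957 / 0.7919 = 2.471 rad/s.

|ω_f| ≈ 2.47 rad/s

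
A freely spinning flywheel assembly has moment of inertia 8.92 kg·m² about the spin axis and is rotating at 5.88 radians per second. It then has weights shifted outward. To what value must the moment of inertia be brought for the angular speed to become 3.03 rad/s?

No external torque acts about the spin axis, so angular momentum is conserved.
I₂ = I₁ω₁ / ω₂ = (8.92)(5.88) / (3.03) = 17.31 kg·m².

I₂ ≈ 17.3 kg·m²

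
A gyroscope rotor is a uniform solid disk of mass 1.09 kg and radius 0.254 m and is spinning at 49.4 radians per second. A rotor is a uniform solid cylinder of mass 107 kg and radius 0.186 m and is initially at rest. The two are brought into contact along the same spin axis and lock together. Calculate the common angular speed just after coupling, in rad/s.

|ω_f| ≈ 0.921 rad/s

No external torque acts about the common axis, so total angular momentum is conserved.
Moments of inertia: I_A = ½(1.09)(0.254)² = 0.03516 kg·m²; I_B = ½(107)(0.186)² = 1.851 kg·m².
Taking A's sense as positive: L = (0.03516)(49.4) = 1.737 kg·m²·rad/s.
Combined I = 0.03516 + 1.851 = 1.886 kg·m².
ω_f = L / I = 1.737 / 1.886 = 0.9210 rad/s.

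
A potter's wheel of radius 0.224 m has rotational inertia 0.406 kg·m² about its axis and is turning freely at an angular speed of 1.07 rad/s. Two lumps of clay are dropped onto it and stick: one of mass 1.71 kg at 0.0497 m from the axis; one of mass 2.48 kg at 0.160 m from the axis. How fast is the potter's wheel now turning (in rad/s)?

The added mass arrives with no angular momentum about the axis, and any external torque about the axis is negligible, so the system's angular momentum is conserved.
Added inertia Σmr² = (1.71)(0.0497)² + (2.48)(0.160)² = 0.06771 kg·m²; I_f = 0.4060 + 0.06771 = 0.4737 kg·m².
ω_f = I_p ω_i / I_f = (0.4060)(1.07) / 0.4737 = 0.9171 rad/s.

ω_f ≈ 0.917 rad/s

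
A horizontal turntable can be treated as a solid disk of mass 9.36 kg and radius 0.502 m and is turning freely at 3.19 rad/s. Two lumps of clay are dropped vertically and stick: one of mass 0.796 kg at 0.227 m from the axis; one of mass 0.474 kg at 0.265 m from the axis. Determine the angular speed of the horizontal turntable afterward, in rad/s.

ω_f ≈ 3.00 rad/s

No external torque acts about the axis; L_before = L_after.
I_p = ½(9.36)(0.502)² = 1.179 kg·m².
Added inertia Σmr² = (0.796)(0.227)² + (0.474)(0.265)² = 0.07430 kg·m²; I_f = 1.179 + 0.07430 = 1.254 kg·m².
ω_f = I_p ω_i / I_f = (1.179)(3.19) / 1.254 = 3.001 rad/s.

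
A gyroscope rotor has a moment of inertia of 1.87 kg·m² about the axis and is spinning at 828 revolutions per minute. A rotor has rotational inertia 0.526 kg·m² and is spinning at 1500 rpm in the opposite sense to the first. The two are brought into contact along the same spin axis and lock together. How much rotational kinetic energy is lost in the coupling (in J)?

ΔKE lost ≈ 12200 J

No external torque acts about the common axis, so total angular momentum is conserved.
Taking A's sense as positive: L = (1.870)(828) − (0.5260)(1500) = 759.4 kg·m²·rpm.
Combined I = 1.870 + 0.5260 = 2.396 kg·m².
ω_f = L / I = 759.4 / 2.396 = 316.9 rpm.
KE_i = ½ΣIω² = 13520 J; KE_f = ½(2.396)(33.19)² = 1320 J.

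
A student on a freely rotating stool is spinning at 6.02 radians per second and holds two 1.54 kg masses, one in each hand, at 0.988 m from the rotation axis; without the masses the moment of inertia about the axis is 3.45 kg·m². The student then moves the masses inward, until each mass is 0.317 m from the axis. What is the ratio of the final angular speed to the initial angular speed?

Angular momentum about the spin axis is conserved since the torque about it is zero.
I₁ = 3.45 + 2(1.54)(0.988)² = 6.457 kg·m²; I₂ = 3.45 + 2(1.54)(0.317)² = 3.760 kg·m².
ω₂/ω₁ = I₁/I₂ = 6.457 / 3.760 = 1.717.

ω₂/ω₁ ≈ 1.72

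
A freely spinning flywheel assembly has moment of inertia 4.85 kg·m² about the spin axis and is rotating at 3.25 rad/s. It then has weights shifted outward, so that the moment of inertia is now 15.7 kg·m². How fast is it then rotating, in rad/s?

ω₂ ≈ 1.00 rad/s

No external torque acts about the spin axis, so angular momentum is conserved.
ω₂ = I₁ω₁ / I₂ = (4.850)(3.25 rad/s) / (15.70) = 1.004 rad/s.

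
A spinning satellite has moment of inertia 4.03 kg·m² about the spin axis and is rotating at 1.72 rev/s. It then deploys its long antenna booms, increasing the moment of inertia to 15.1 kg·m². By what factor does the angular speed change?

No external torque acts about the spin axis, so angular momentum is conserved.
ω₂/ω₁ = I₁/I₂ = 4.030 / 15.10 = 0.2669.

ω₂/ω₁ ≈ 0.267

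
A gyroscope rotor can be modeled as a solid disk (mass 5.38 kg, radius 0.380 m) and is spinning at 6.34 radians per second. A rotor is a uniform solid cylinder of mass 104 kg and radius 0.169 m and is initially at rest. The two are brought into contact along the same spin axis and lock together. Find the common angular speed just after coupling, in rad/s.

The coupling torques are internal; angular momentum about the shared axis is conserved.
Moments of inertia: I_A = ½(5.38)(0.380)² = 0.3884 kg·m²; I_B = ½(104)(0.169)² = 1.485 kg·m².
Taking A's sense as positive: L = (0.3884)(6.34) = 2.463 kg·m²·rad/s.
Combined I = 0.3884 + 1.485 = 1.874 kg·m².
ω_f = L / I = 2.463 / 1.874 = 1.314 rad/s.

|ω_f| ≈ 1.31 rad/s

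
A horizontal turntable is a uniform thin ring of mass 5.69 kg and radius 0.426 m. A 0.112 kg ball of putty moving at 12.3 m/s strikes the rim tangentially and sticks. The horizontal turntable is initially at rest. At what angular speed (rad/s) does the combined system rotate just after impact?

About the axle the impulsive forces during the collision are internal, so angular momentum about that axis is conserved.
I_p = (5.69)(0.426)² = 1.033 kg·m². Taking the sense of the ball of putty's angular momentum as positive, L_{ball} = m v R = (0.112)(12.3)(0.426) = 0.5869 kg·m²/s.
L_i = 0 + 0.5869 = 0.5869 kg·m²/s.
After sticking, I_f = I_p + m R² = 1.033 + (0.112)(0.426)² = 1.053 kg·m².
ω_f = L_i / I_f = 0.5869 / 1.053 = 0.5574 rad/s.

|ω_f| ≈ 0.557 rad/s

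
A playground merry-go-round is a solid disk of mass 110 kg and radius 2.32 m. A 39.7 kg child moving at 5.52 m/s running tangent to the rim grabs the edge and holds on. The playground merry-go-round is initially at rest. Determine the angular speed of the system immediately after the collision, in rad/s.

|ω_f| ≈ 0.997 rad/s

The axle reaction passes through the axle and exerts no torque about it; angular momentum about the axle is conserved through the impact.
I_p = ½(110)(2.32)² = 296.0 kg·m². Taking the sense of the child's angular momentum as positive, L_{child} = m v R = (39.7)(5.52)(2.32) = 508.4 kg·m²/s.
L_i = 0 + 508.4 = 508.4 kg·m²/s.
After sticking, I_f = I_p + m R² = 296.0 + (39.7)(2.32)² = 509.7 kg·m².
ω_f = L_i / I_f = 508.4 / 509.7 = 0.9975 rad/s.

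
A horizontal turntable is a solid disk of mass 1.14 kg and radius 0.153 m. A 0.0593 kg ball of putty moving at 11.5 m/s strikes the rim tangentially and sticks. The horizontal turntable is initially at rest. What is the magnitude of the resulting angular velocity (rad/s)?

|ω_f| ≈ 7.08 rad/s

About the axle the impulsive forces during the collision are internal, so angular momentum about that axis is conserved.
I_p = ½(1.14)(0.153)² = 0.01334 kg·m². Taking the sense of the ball of putty's angular momentum as positive, L_{ball} = m v R = (0.0593)(11.5)(0.153) = 0.1043 kg·m²/s.
L_i = 0 + 0.1043 = 0.1043 kg·m²/s.
After sticking, I_f = I_p + m R² = 0.01334 + (0.0593)(0.153)² = 0.01473 kg·m².
ω_f = L_i / I_f = 0.1043 / 0.01473 = 7.083 rad/s.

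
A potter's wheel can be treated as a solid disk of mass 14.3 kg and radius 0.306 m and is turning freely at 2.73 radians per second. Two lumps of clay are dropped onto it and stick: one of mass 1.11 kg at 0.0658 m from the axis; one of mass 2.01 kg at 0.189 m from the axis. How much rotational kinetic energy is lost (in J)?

energy lost ≈ 0.256 J

The added mass arrives with no angular momentum about the axis, and any external torque about the axis is negligible, so the system's angular momentum is conserved.
I_p = ½(14.3)(0.306)² = 0.6695 kg·m².
Added inertia Σmr² = (1.11)(0.0658)² + (2.01)(0.189)² = 0.07661 kg·m²; I_f = 0.6695 + 0.07661 = 0.7461 kg·m².
ω_f = I_p ω_i / I_f = (0.6695)(2.73) / 0.7461 = 2.450 rad/s.
KE_i = ½(0.6695)(2.730 rad/s)² = 2.495 J; KE_f = ½(0.7461)(2.450)² = 2.239 J.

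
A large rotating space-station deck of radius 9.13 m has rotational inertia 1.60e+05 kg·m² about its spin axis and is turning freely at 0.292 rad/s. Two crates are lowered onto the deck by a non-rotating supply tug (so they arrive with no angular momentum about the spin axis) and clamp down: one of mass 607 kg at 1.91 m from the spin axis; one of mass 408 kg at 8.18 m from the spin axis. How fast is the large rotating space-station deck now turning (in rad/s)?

The added mass arrives with no angular momentum about the spin axis, and any external torque about the spin axis is negligible, so the system's angular momentum is conserved.
Added inertia Σmr² = (607)(1.91)² + (408)(8.18)² = 29510 kg·m²; I_f = 1.600e+05 + 29510 = 1.895e+05 kg·m².
ω_f = I_p ω_i / I_f = (1.600e+05)(0.292) / 1.895e+05 = 0.2465 rad/s.

ω_f ≈ 0.247 rad/s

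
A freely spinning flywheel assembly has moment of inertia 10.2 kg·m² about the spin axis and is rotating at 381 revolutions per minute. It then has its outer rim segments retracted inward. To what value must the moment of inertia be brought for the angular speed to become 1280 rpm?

I₂ ≈ 3.04 kg·m²

Angular momentum about the spin axis is conserved since the torque about it is zero.
I₂ = I₁ω₁ / ω₂ = (10.2)(381) / (1280) = 3.036 kg·m².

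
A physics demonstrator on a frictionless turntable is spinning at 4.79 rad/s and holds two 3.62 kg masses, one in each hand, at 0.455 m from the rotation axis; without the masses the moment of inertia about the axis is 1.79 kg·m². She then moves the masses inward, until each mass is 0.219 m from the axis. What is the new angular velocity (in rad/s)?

ω₂ ≈ 7.37 rad/s

With no external torque about the axis, L is conserved: I₁ω₁ = I₂ω₂.
I₁ = 1.79 + 2(3.62)(0.455)² = 3.289 kg·m²; I₂ = 1.79 + 2(3.62)(0.219)² = 2.137 kg·m².
ω₂ = I₁ω₁ / I₂ = (3.289)(4.79 rad/s) / (2.137) = 7.371 rad/s.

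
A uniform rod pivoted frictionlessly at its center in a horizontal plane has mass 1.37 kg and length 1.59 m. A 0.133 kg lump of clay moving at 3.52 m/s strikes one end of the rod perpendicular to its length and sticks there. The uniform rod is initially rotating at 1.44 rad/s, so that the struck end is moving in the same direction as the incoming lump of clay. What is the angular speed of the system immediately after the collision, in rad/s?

About the pivot the impulsive forces during the collision are internal, so angular momentum about that axis is conserved.
I_p = (1/12)(1.37)(1.59)² = 0.2886 kg·m². Taking the sense of the lump of clay's angular momentum as positive, L_{lump} = m v R = (0.133)(3.52)(1.59/2) = 0.3722 kg·m²/s.
L_i = +I_p ω_p + m v R = +(0.2886)(1.44) + 0.3722 = 0.7878 kg·m²/s.
After sticking, I_f = I_p + m R² = 0.2886 + (0.133)(1.59/2)² = 0.3727 kg·m².
ω_f = L_i / I_f = 0.7878 / 0.3727 = 2.114 rad/s.

|ω_f| ≈ 2.11 rad/s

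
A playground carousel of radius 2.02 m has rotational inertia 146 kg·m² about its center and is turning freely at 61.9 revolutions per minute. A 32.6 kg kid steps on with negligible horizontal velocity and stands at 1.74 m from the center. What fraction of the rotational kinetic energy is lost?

fraction ≈ 0.403

The added mass arrives with no angular momentum about the center, and any external torque about the center is negligible, so the system's angular momentum is conserved.
Added inertia Σmr² = (32.6)(1.74)² = 98.70 kg·m²; I_f = 146.0 + 98.70 = 244.7 kg·m².
ω_f = I_p ω_i / I_f = (146.0)(61.9) / 244.7 = 36.93 rpm.
KE_i = ½(146.0)(6.482 rad/s)² = 3067 J; KE_f = ½(244.7)(3.868)² = 1830 J.
Fraction lost = 0.4034.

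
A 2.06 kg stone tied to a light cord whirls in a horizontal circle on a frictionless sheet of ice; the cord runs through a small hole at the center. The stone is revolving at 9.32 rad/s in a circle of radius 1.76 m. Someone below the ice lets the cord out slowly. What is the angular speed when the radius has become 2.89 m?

ω₂ ≈ 3.46 rad/s

No torque about the axis ⇒ m r₁² ω₁ = m r₂² ω₂.
ω₂ = ω₁ (r₁/r₂)² = (9.32)(1.76/2.89)² = 3.457 rad/s.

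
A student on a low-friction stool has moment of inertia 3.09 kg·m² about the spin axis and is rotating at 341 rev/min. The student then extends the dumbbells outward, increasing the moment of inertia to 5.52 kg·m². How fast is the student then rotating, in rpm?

With no external torque about the axis, L is conserved: I₁ω₁ = I₂ω₂.
ω₂ = I₁ω₁ / I₂ = (3.090)(341 rpm) / (5.520) = 190.9 rpm.

ω₂ ≈ 191 rpm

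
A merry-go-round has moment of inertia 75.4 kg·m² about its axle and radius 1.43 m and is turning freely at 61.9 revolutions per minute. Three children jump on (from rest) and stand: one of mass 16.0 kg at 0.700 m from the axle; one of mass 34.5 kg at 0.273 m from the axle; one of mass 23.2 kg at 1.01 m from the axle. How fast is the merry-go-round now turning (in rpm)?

No external torque acts about the axle; L_before = L_after.
Added inertia Σmr² = (16.0)(0.700)² + (34.5)(0.273)² + (23.2)(1.01)² = 34.08 kg·m²; I_f = 75.40 + 34.08 = 109.5 kg·m².
ω_f = I_p ω_i / I_f = (75.40)(61.9) / 109.5 = 42.63 rpm.

ω_f ≈ 42.6 rpm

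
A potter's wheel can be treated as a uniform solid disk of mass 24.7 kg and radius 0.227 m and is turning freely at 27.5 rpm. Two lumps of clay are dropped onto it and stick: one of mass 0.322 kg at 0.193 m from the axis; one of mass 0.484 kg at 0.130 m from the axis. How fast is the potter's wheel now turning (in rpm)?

The added mass arrives with no angular momentum about the axis, and any external torque about the axis is negligible, so the system's angular momentum is conserved.
I_p = ½(24.7)(0.227)² = 0.6364 kg·m².
Added inertia Σmr² = (0.322)(0.193)² + (0.484)(0.130)² = 0.02017 kg·m²; I_f = 0.6364 + 0.02017 = 0.6566 kg·m².
ω_f = I_p ω_i / I_f = (0.6364)(27.5) / 0.6566 = 26.66 rpm.

ω_f ≈ 26.7 rpm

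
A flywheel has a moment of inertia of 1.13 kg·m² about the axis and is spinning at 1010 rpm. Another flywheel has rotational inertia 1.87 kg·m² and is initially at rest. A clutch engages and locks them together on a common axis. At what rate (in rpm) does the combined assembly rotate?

The coupling torques are internal; angular momentum about the shared axis is conserved.
Taking A's sense as positive: L = (1.130)(1010) = 1141 kg·m²·rpm.
Combined I = 1.130 + 1.870 = 3.000 kg·m².
ω_f = L / I = 1141 / 3.000 = 380.4 rpm.

|ω_f| ≈ 380 rpm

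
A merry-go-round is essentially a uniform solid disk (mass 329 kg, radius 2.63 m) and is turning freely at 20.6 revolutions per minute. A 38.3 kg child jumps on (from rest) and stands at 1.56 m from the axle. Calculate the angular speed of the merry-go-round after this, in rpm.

No external torque acts about the axle; L_before = L_after.
I_p = ½(329)(2.63)² = 1138 kg·m².
Added inertia Σmr² = (38.3)(1.56)² = 93.21 kg·m²; I_f = 1138 + 93.21 = 1231 kg·m².
ω_f = I_p ω_i / I_f = (1138)(20.6) / 1231 = 19.04 rpm.

ω_f ≈ 19.0 rpm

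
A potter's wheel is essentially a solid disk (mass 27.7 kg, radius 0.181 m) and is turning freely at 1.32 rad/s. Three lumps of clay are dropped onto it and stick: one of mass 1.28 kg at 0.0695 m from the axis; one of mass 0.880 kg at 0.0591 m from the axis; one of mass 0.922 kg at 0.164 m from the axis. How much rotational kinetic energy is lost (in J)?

energy lost ≈ 0.0276 J

The added mass arrives with no angular momentum about the axis, and any external torque about the axis is negligible, so the system's angular momentum is conserved.
I_p = ½(27.7)(0.181)² = 0.4537 kg·m².
Added inertia Σmr² = (1.28)(0.0695)² + (0.880)(0.0591)² + (0.922)(0.164)² = 0.03405 kg·m²; I_f = 0.4537 + 0.03405 = 0.4878 kg·m².
ω_f = I_p ω_i / I_f = (0.4537)(1.32) / 0.4878 = 1.228 rad/s.
KE_i = ½(0.4537)(1.320 rad/s)² = 0.3953 J; KE_f = ½(0.4878)(1.228)² = 0.3677 J.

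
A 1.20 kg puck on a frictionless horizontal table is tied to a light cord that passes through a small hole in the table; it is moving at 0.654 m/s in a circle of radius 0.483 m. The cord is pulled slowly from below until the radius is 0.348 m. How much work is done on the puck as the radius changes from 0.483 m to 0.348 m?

The only horizontal force on the mass is along the cord (radial), so it exerts no torque about the hole and angular momentum m v r is conserved.
v₂ = v₁ r₁ / r₂ = (0.654)(0.483) / (0.348) = 0.9077 m/s.
W = ΔKE = ½m(v₂² − v₁²) = 0.2377 J.

W ≈ 0.238 J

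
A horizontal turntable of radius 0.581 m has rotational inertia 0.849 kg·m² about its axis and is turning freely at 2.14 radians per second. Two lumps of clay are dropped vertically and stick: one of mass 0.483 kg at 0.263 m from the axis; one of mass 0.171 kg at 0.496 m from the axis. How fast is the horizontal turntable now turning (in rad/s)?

No external torque acts about the axis; L_before = L_after.
Added inertia Σmr² = (0.483)(0.263)² + (0.171)(0.496)² = 0.07548 kg·m²; I_f = 0.8490 + 0.07548 = 0.9245 kg·m².
ω_f = I_p ω_i / I_f = (0.8490)(2.14) / 0.9245 = 1.965 rad/s.

ω_f ≈ 1.97 rad/s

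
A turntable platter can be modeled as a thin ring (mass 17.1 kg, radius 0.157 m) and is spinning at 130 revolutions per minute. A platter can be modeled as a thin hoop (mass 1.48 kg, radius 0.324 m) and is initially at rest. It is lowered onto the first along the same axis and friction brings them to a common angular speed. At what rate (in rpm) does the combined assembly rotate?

|ω_f| ≈ 95.0 rpm

No external torque acts about the common axis, so total angular momentum is conserved.
Moments of inertia: I_A = (17.1)(0.157)² = 0.4215 kg·m²; I_B = (1.48)(0.324)² = 0.1554 kg·m².
Taking A's sense as positive: L = (0.4215)(130) = 54.79 kg·m²·rpm.
Combined I = 0.4215 + 0.1554 = 0.5769 kg·m².
ω_f = L / I = 54.79 / 0.5769 = 94.99 rpm.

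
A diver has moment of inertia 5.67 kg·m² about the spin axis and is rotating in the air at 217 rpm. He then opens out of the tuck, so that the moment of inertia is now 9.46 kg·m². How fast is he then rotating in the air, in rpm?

ω₂ ≈ 130 rpm

With no external torque about the axis, L is conserved: I₁ω₁ = I₂ω₂.
ω₂ = I₁ω₁ / I₂ = (5.670)(217 rpm) / (9.460) = 130.1 rpm.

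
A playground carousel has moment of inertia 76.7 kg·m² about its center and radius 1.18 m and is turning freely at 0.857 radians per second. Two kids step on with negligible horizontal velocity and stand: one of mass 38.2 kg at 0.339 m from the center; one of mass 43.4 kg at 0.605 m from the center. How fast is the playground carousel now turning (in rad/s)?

ω_f ≈ 0.678 rad/s

The added mass arrives with no angular momentum about the center, and any external torque about the center is negligible, so the system's angular momentum is conserved.
Added inertia Σmr² = (38.2)(0.339)² + (43.4)(0.605)² = 20.28 kg·m²; I_f = 76.70 + 20.28 = 96.98 kg·m².
ω_f = I_p ω_i / I_f = (76.70)(0.857) / 96.98 = 0.6778 rad/s.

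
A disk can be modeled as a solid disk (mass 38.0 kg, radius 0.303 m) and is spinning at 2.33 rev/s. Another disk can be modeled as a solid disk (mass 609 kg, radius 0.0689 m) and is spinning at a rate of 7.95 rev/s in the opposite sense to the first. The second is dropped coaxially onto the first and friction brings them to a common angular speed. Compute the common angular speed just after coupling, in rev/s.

No external torque acts about the common axis, so total angular momentum is conserved.
Moments of inertia: I_A = ½(38.0)(0.303)² = 1.744 kg·m²; I_B = ½(609)(0.0689)² = 1.446 kg·m².
Taking A's sense as positive: L = (1.744)(2.33) − (1.446)(7.95) = -7.428 kg·m²·rev/s.
Combined I = 1.744 + 1.446 = 3.190 kg·m².
ω_f = L / I = -7.428 / 3.190 = -2.328 rev/s.

|ω_f| ≈ 2.33 rev/s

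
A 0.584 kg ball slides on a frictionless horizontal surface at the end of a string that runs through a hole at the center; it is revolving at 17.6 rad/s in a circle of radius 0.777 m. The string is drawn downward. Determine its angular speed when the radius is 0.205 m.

The constraining force is radial, so m r² ω about the center is conserved.
ω₂ = ω₁ (r₁/r₂)² = (17.6)(0.777/0.205)² = 252.8 rad/s.

ω₂ ≈ 253 rad/s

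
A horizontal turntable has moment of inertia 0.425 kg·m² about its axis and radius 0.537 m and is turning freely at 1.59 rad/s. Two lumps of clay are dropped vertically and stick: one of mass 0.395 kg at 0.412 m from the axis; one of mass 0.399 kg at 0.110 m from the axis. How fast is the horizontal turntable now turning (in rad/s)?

No external torque acts about the axis; L_before = L_after.
Added inertia Σmr² = (0.395)(0.412)² + (0.399)(0.110)² = 0.07188 kg·m²; I_f = 0.4250 + 0.07188 = 0.4969 kg·m².
ω_f = I_p ω_i / I_f = (0.4250)(1.59) / 0.4969 = 1.360 rad/s.

ω_f ≈ 1.36 rad/s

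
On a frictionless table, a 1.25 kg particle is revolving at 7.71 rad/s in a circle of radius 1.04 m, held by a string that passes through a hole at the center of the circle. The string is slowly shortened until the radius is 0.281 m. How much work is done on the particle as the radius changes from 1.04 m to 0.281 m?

W ≈ 510 J

The constraining force is radial, so m r² ω about the center is conserved.
ω₂ = ω₁ (r₁/r₂)² = (7.71)(1.04/0.281)² = 105.6 rad/s.
W = ΔKE = ½m(v₂² − v₁²) = 510.3 J.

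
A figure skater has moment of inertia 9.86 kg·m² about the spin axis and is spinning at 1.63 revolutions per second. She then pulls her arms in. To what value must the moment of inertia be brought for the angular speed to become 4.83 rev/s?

I₂ ≈ 3.33 kg·m²

No external torque acts about the spin axis, so angular momentum is conserved.
I₂ = I₁ω₁ / ω₂ = (9.86)(1.63) / (4.83) = 3.327 kg·m².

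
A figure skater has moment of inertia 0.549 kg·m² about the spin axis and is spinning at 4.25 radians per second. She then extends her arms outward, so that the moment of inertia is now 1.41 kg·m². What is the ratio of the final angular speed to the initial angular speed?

With no external torque about the axis, L is conserved: I₁ω₁ = I₂ω₂.
ω₂/ω₁ = I₁/I₂ = 0.5490 / 1.410 = 0.3894.

ω₂/ω₁ ≈ 0.389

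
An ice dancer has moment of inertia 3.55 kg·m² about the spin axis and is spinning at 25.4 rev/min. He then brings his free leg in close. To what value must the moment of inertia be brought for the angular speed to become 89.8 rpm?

I₂ ≈ 1.00 kg·m²

No external torque acts about the spin axis, so angular momentum is conserved.
I₂ = I₁ω₁ / ω₂ = (3.55)(25.4) / (89.8) = 1.004 kg·m².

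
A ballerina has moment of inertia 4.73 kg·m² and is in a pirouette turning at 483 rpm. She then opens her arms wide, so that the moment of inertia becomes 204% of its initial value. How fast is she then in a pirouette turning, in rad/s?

No external torque acts about the spin axis, so angular momentum is conserved.
I₂ = 2.04 × 4.73 = 9.649 kg·m².
ω₂ = I₁ω₁ / I₂ = (4.730)(483 rpm) / (9.649) = 236.8 rpm = 24.79 rad/s.

ω₂ ≈ 24.8 rad/s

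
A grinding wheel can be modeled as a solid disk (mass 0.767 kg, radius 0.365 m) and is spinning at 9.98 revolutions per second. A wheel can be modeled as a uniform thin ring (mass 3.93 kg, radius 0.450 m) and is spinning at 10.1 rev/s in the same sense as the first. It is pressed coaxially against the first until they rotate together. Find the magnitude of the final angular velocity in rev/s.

|ω_f| ≈ 10.1 rev/s

The coupling torques are internal; angular momentum about the shared axis is conserved.
Moments of inertia: I_A = ½(0.767)(0.365)² = 0.05109 kg·m²; I_B = (3.93)(0.450)² = 0.7958 kg·m².
Taking A's sense as positive: L = (0.05109)(9.98) + (0.7958)(10.1) = 8.548 kg·m²·rev/s.
Combined I = 0.05109 + 0.7958 = 0.8469 kg·m².
ω_f = L / I = 8.548 / 0.8469 = 10.09 rev/s.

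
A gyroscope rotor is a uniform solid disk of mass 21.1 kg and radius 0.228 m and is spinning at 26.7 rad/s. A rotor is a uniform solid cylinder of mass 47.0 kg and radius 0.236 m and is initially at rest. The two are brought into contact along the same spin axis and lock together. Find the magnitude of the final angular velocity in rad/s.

The coupling torques are internal; angular momentum about the shared axis is conserved.
Moments of inertia: I_A = ½(21.1)(0.228)² = 0.5484 kg·m²; I_B = ½(47.0)(0.236)² = 1.309 kg·m².
Taking A's sense as positive: L = (0.5484)(26.7) = 14.64 kg·m²·rad/s.
Combined I = 0.5484 + 1.309 = 1.857 kg·m².
ω_f = L / I = 14.64 / 1.857 = 7.884 rad/s.

|ω_f| ≈ 7.88 rad/s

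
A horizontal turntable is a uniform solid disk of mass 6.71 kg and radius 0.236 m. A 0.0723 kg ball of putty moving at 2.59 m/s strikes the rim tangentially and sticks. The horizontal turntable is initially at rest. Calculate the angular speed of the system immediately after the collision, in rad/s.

The axle reaction passes through the axle and exerts no torque about it; angular momentum about the axle is conserved through the impact.
I_p = ½(6.71)(0.236)² = 0.1869 kg·m². Taking the sense of the ball of putty's angular momentum as positive, L_{ball} = m v R = (0.0723)(2.59)(0.236) = 0.04419 kg·m²/s.
L_i = 0 + 0.04419 = 0.04419 kg·m²/s.
After sticking, I_f = I_p + m R² = 0.1869 + (0.0723)(0.236)² = 0.1909 kg·m².
ω_f = L_i / I_f = 0.04419 / 0.1909 = 0.2315 rad/s.

|ω_f| ≈ 0.232 rad/s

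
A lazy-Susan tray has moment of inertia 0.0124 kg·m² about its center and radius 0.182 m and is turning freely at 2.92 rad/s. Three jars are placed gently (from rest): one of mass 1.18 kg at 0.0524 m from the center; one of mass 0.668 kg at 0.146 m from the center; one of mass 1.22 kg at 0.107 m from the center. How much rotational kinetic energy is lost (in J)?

The added mass arrives with no angular momentum about the center, and any external torque about the center is negligible, so the system's angular momentum is conserved.
Added inertia Σmr² = (1.18)(0.0524)² + (0.668)(0.146)² + (1.22)(0.107)² = 0.03145 kg·m²; I_f = 0.01240 + 0.03145 = 0.04385 kg·m².
ω_f = I_p ω_i / I_f = (0.01240)(2.92) / 0.04385 = 0.8258 rad/s.
KE_i = ½(0.01240)(2.920 rad/s)² = 0.05286 J; KE_f = ½(0.04385)(0.8258)² = 0.01495 J.

energy lost ≈ 0.0379 J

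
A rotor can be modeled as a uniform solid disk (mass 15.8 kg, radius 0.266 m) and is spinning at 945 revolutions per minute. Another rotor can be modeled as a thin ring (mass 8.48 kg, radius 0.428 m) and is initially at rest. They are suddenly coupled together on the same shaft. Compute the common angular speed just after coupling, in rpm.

|ω_f| ≈ 250 rpm

The coupling torques are internal; angular momentum about the shared axis is conserved.
Moments of inertia: I_A = ½(15.8)(0.266)² = 0.5590 kg·m²; I_B = (8.48)(0.428)² = 1.553 kg·m².
Taking A's sense as positive: L = (0.5590)(945) = 528.2 kg·m²·rpm.
Combined I = 0.5590 + 1.553 = 2.112 kg·m².
ω_f = L / I = 528.2 / 2.112 = 250.1 rpm.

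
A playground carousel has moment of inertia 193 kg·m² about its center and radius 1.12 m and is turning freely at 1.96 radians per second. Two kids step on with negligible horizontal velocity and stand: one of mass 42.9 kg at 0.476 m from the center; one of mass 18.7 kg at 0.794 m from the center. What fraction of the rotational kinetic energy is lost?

fraction ≈ 0.100

The added mass arrives with no angular momentum about the center, and any external torque about the center is negligible, so the system's angular momentum is conserved.
Added inertia Σmr² = (42.9)(0.476)² + (18.7)(0.794)² = 21.51 kg·m²; I_f = 193.0 + 21.51 = 214.5 kg·m².
ω_f = I_p ω_i / I_f = (193.0)(1.96) / 214.5 = 1.763 rad/s.
KE_i = ½(193.0)(1.960 rad/s)² = 370.7 J; KE_f = ½(214.5)(1.763)² = 333.5 J.
Fraction lost = 0.1003.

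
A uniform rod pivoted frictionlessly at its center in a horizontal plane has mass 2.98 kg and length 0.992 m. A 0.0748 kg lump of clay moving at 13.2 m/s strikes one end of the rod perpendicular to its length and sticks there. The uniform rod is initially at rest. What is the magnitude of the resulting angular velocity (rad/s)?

The axle reaction passes through the pivot and exerts no torque about it; angular momentum about the pivot is conserved through the impact.
I_p = (1/12)(2.98)(0.992)² = 0.2444 kg·m². Taking the sense of the lump of clay's angular momentum as positive, L_{lump} = m v R = (0.0748)(13.2)(0.992/2) = 0.4897 kg·m²/s.
L_i = 0 + 0.4897 = 0.4897 kg·m²/s.
After sticking, I_f = I_p + m R² = 0.2444 + (0.0748)(0.992/2)² = 0.2628 kg·m².
ω_f = L_i / I_f = 0.4897 / 0.2628 = 1.864 rad/s.

|ω_f| ≈ 1.86 rad/s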